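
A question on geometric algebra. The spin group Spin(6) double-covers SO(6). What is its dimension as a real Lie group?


Spin(n) double-covers SO(n); both have Lie algebra so(n) of dimension n(n-1)/2.
n = 6
n(n-1) = 6 * 5 = 30
dim Spin(6) = 30/2 = 15


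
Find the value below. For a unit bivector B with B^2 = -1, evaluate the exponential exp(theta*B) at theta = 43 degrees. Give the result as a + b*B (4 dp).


For a unit bivector B with B^2 = -1, the exponential series gives
e^(theta*B) = cos(theta) + sin(theta)*B (the GA analogue of Euler's formula).
theta = 43 degrees = 0.750492 rad
cos(43 deg) = 0.7314
sin(43 deg) = 0.6820
exp(theta*B) = 0.7314 + 0.6820*B


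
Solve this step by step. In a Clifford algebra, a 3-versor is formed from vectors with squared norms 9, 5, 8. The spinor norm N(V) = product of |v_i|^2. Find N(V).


Spinor norm N(V) = |v1|^2 * |v2|^2 * ... * |v3|^2
= 9 * 5 * 8
Running product: 9, 45, 360
N(V) = 360


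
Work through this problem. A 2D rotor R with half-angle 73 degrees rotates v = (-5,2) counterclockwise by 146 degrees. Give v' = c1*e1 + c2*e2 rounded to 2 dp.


Rotor R = cos(73deg) - sin(73deg)*e12
Rotation angle theta = 2 * 73 = 146 degrees
v' = R*v*~R rotates v by theta.
cos(146deg) = -0.8290, sin(146deg) = 0.5592
v'_1 = -5*cos(146deg) - 2*sin(146deg)
= -5*(-0.8290) - 2*0.5592
= 3.03
v'_2 = -5*sin(146deg) + 2*cos(146deg)
= -5*0.5592 + 2*(-0.8290)
= -4.45
v' = 3.03*e1 - 4.45*e2


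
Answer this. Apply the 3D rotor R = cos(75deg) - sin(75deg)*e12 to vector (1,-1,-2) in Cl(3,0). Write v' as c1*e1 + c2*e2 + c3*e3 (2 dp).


Rotor R = cos(75deg) - sin(75deg)*e12
Rotation angle theta = 2 * 75 = 150 degrees in the e12 plane (e1 -> e2).
The component perpendicular to the plane (e3) is invariant: v'_3 = v3 = -2.00
cos(150deg) = -0.8660, sin(150deg) = 0.5000
v'_1 = v1*cos(theta) - v2*sin(theta) = 1*(-0.8660) - (-1)*0.5000 = -0.37
v'_2 = v1*sin(theta) + v2*cos(theta) = 1*0.5000 + (-1)*(-0.8660) = 1.37
v' = -0.37*e1 + 1.37*e2 - 2.00*e3


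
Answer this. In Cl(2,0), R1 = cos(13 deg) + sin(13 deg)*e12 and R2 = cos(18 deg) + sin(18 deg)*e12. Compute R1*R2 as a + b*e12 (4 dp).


Same-plane rotors commute and their half-angles add:
R1*R2 = cos(a1 + a2) + sin(a1 + a2)*e12.
a1 + a2 = 13 + 18 = 31 deg
cos(31 deg) = 0.8572
sin(31 deg) = 0.5150
R1*R2 = 0.8572 + 0.5150*e12


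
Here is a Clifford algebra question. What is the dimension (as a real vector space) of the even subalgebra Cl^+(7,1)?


Even subalgebra dimension = 2^(n-1)
n = 7 + 1 = 8
2^(8 - 1) = 2^7 = 128
Verification: sum of C(8,k) for even k = 1 + 28 + 70 + 28 + 1 = 128
Result = 128


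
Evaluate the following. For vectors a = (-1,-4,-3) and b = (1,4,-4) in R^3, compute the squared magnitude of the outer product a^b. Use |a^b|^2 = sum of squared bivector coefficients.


a wedge b = (a1*b2 - a2*b1)*e12 + (a1*b3 - a3*b1)*e13 + (a2*b3 - a3*b2)*e23
e12 coeff: (-1)*4 - (-4)*1 = -4 - (-4) = 0
e13 coeff: (-1)*(-4) - (-3)*1 = 4 - (-3) = 7
e23 coeff: (-4)*(-4) - (-3)*4 = 16 - (-12) = 28
|a wedge b|^2 = 0^2 + 7^2 + 28^2
= 0 + 49 + 784
= 833


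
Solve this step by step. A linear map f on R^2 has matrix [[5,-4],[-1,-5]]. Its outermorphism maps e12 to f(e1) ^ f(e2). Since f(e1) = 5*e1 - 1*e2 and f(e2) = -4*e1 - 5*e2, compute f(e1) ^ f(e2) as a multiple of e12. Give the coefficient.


The outermorphism of a linear map f sends e1^e2 to f(e1)^f(e2).
f(e1) = 5*e1 - 1*e2
f(e2) = -4*e1 - 5*e2
f(e1) ^ f(e2) = (5*e1 - 1*e2) ^ (-4*e1 - 5*e2)
= 5*(-5)*e12 + (-1)*(-4)*e21
= (-25 - 4)*e12
= -29*e12
Coefficient = -29


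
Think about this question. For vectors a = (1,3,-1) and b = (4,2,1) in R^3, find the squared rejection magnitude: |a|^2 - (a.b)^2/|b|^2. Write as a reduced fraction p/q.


|a|^2 = 1^2 + 3^2 + (-1)^2 = 11
|b|^2 = 4^2 + 2^2 + 1^2 = 21
a . b = 1*4 + 3*2 + (-1)*1 = 9
(a.b)^2 = 9^2 = 81
|rej|^2 = 11 - 81/21
= (231 - 81)/21
= 150/21
In lowest terms: 50/7


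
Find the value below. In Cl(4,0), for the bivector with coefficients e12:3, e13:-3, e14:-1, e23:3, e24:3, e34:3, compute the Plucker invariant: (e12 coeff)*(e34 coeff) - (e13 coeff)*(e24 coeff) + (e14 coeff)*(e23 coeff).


Plucker relation: af - be + cd
a*f = 3*3 = 9
b*e = (-3)*3 = -9
c*d = (-1)*3 = -3
af - be + cd = 9 - (-9) + (-3)
= 15


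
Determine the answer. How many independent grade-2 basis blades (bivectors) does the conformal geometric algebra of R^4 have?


The conformal model of R^4 uses Cl(5,1) with m = 4 + 2 = 6 generators.
Number of grade-2 blades = C(m, 2) = C(6, 2)
= 6*5/2 = 15


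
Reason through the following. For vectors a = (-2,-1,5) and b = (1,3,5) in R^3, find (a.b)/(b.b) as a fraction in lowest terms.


Projection coefficient = (a . b) / (b . b)
a . b = (-2)*1 + (-1)*3 + 5*5
= -2 + (-3) + 25 = 20
b . b = 1^2 + 3^2 + 5^2
= 1 + 9 + 25 = 35
Coefficient = 20/35
In lowest terms: 4/7


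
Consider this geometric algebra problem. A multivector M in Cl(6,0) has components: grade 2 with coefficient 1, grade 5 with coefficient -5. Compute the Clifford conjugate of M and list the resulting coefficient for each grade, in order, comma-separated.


Clifford conjugate sign for grade k: (-1)^(k(k+1)/2)
Grade 2: (-1)^(2*3/2) = (-1)^3 = -1, coeff 1 -> -1
Grade 5: (-1)^(5*6/2) = (-1)^15 = -1, coeff -5 -> 5
Conjugated coefficients: -1, 5


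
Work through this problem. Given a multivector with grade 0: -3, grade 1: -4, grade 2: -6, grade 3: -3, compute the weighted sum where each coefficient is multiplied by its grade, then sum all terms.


Grade-weighted sum = sum of grade_k * coefficient_k
0*(-3) = 0
1*(-4) = -4
2*(-6) = -12
3*(-3) = -9
Total = 0 + (-4) + (-12) + (-9) = -25


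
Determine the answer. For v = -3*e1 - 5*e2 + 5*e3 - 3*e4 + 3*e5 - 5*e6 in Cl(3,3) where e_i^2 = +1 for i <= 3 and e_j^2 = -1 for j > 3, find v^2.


v^2 = sum of c_i^2 * e_i^2
Positive signature terms (e_i^2 = +1): (-3)^2 + (-5)^2 + 5^2 = 59
Negative signature terms (e_j^2 = -1): (-3)^2 + 3^2 + (-5)^2 = 43
v^2 = 59 - 43 = 16


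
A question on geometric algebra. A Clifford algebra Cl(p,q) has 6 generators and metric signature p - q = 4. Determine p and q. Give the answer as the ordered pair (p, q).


We need p + q = 6 and p - q = 4.
Adding: 2p = 6 + 4 = 10, so p = 5.
Then q = 6 - 5 = 1.
(p, q) = (5, 1)


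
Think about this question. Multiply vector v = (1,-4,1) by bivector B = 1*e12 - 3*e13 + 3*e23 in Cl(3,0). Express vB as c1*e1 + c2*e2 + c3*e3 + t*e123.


vB has grade-1 (vector) and grade-3 (trivector) parts: vB = (v _| B) + (v ^ B).
Vector part <vB>_1:
  e1: -v2*b12 - v3*b13 = -(-4)*(1) - (1)*(-3) = 7
  e2: v1*b12 - v3*b23 = (1)*(1) - (1)*(3) = -2
  e3: v1*b13 + v2*b23 = (1)*(-3) + (-4)*(3) = -15
Trivector part <vB>_3:
  e123: v1*b23 - v2*b13 + v3*b12 = (1)*(3) - (-4)*(-3) + (1)*(1) = -8
vB = 7*e1 - 2*e2 - 15*e3 - 8*e123


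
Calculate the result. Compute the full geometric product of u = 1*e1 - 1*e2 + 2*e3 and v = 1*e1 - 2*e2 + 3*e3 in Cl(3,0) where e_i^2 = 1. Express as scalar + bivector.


In Cl(3,0): e_i^2 = 1, e_ie_j = -e_je_i for i != j.
Scalar part = u . v = 1*1 + (-1)*(-2) + 2*3
= 1 + 2 + 6 = 9
e12 coeff = 1*(-2) - (-1)*1 = -2 - (-1) = -1
e13 coeff = 1*3 - 2*1 = 3 - 2 = 1
e23 coeff = (-1)*3 - 2*(-2) = -3 - (-4) = 1
uv = 9 - 1*e12 + 1*e13 + 1*e23


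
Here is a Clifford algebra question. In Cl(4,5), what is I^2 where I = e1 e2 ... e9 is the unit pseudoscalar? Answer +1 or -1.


The pseudoscalar I = e1...e_n (product of all n generators) of Cl(p,q) satisfies I^2 = (-1)^(q + n(n-1)/2).
p = 4, q = 5, n = p + q = 9
n(n-1)/2 = 9 * 8 / 2 = 36
Exponent = q + n(n-1)/2 = 5 + 36 = 41
I^2 = (-1)^41 = -1


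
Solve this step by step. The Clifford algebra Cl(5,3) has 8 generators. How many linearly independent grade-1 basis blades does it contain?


Number of grade-k basis blades in Cl(p,q) with n = p + q is C(n, k).
n = 5 + 3 = 8
C(8, 1) = 8! / (1! * 7!)
= 40320 / (1 * 5040)
= 8


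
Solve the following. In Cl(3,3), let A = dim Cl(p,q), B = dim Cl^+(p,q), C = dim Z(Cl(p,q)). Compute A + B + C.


n = 3 + 3 = 6
Total dim = 2^6 = 64
Even subalgebra dim = 2^5 = 32
n is even, so center dim = 1
Sum = 64 + 32 + 1 = 97


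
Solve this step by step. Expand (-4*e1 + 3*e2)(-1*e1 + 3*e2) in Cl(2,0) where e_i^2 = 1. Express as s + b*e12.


Expand: (-4*e1 + 3*e2)(-1*e1 + 3*e2)
= (-4)*(-1)*e1e1 + (-4)*3*e1e2 + 3*(-1)*e2e1 + 3*3*e2e2
Using e1^2 = e2^2 = 1, e2e1 = -e1e2:
Scalar part s = (-4)*(-1) + 3*3 = 4 + 9 = 13
Bivector part b = (-4)*3 - 3*(-1) = -12 - (-3) = -9
uv = 13 - 9*e12


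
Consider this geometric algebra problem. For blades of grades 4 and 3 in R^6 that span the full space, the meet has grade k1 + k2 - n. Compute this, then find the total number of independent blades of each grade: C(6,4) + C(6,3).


Meet grade = grade(A) + grade(B) - n
= 4 + 3 - 6 = 1
C(6,4) = 15
C(6,3) = 20
dim_A + dim_B = 15 + 20 = 35


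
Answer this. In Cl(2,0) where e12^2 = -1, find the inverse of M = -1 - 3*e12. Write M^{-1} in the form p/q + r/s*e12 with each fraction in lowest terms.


M = -1 - 3*e12, where e12^2 = -1.
Since M commutes with its reverse ~M = a - b*e12, M * ~M = a^2 - b^2*e12^2 = a^2 + b^2.
So M^{-1} = ~M / (a^2 + b^2) = (a - b*e12)/(a^2 + b^2).
a^2 + b^2 = 1 + 9 = 10
Scalar part = -1/10 = -1/10
Bivector coeff = 3/10 = 3/10
M^{-1} = -1/10 + 3/10*e12


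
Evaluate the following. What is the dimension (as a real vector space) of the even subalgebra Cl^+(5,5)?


Even subalgebra dimension = 2^(n-1)
n = 5 + 5 = 10
2^(10 - 1) = 2^9 = 512
Verification: sum of C(10,k) for even k = 1 + 45 + 210 + 210 + 45 + 1 = 512
Result = 512


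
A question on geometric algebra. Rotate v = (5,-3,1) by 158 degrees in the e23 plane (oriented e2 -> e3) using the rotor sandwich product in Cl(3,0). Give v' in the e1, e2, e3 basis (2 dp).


Rotor R = cos(79deg) - sin(79deg)*e23
Rotation angle theta = 2 * 79 = 158 degrees in the e23 plane (e2 -> e3).
The component perpendicular to the plane (e1) is invariant: v'_1 = v1 = 5.00
cos(158deg) = -0.9272, sin(158deg) = 0.3746
v'_2 = v2*cos(theta) - v3*sin(theta) = -3*(-0.9272) - 1*0.3746 = 2.41
v'_3 = v2*sin(theta) + v3*cos(theta) = -3*0.3746 + 1*(-0.9272) = -2.05
v' = 5.00*e1 + 2.41*e2 - 2.05*e3


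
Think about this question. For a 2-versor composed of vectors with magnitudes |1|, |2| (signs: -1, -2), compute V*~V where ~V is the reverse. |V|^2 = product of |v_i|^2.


Each vector v_i has |v_i|^2 = s_i^2
Squared scales: (-1)^2 = 1, (-2)^2 = 4
|V|^2 = 1 * 4
= 4


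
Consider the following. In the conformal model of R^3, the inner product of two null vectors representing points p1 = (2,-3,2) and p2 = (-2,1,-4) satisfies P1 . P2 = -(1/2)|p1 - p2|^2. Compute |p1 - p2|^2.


p1 - p2 = (4, -4, 6)
|p1 - p2|^2 = 4^2 + (-4)^2 + 6^2
= 16 + 16 + 36
= 68


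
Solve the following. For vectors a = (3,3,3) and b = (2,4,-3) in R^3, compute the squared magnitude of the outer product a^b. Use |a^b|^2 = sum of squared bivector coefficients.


a wedge b = (a1*b2 - a2*b1)*e12 + (a1*b3 - a3*b1)*e13 + (a2*b3 - a3*b2)*e23
e12 coeff: 3*4 - 3*2 = 12 - 6 = 6
e13 coeff: 3*(-3) - 3*2 = -9 - 6 = -15
e23 coeff: 3*(-3) - 3*4 = -9 - 12 = -21
|a wedge b|^2 = 6^2 + (-15)^2 + (-21)^2
= 36 + 225 + 441
= 702


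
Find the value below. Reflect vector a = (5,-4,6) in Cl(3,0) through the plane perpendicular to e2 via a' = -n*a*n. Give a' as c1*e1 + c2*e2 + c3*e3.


Reflection formula: a' = -n*a*n, with n = e2 (unit vector, n^2 = 1).
For reflection through hyperplane perp to e2:
The component along e2 flips sign, others stay.
a = (5, -4, 6)
a' = (5, 4, 6)
a' = 5*e1 + 4*e2 + 6*e3


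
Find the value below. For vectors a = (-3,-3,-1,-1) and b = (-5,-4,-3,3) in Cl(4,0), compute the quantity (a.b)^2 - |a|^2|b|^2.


a . b = (-3)*(-5) + (-3)*(-4) + (-1)*(-3) + (-1)*3
= 15 + 12 + 3 + (-3) = 27
|a|^2 = (-3)^2 + (-3)^2 + (-1)^2 + (-1)^2 = 20
|b|^2 = (-5)^2 + (-4)^2 + (-3)^2 + 3^2 = 59
(a.b)^2 = 27^2 = 729
|a|^2 * |b|^2 = 20 * 59 = 1180
Result = 729 - 1180 = -451


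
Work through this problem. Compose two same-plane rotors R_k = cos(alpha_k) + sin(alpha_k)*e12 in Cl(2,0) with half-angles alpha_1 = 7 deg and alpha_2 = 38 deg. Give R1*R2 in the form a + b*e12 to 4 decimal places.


Same-plane rotors commute and their half-angles add:
R1*R2 = cos(a1 + a2) + sin(a1 + a2)*e12.
a1 + a2 = 7 + 38 = 45 deg
cos(45 deg) = 0.7071
sin(45 deg) = 0.7071
R1*R2 = 0.7071 + 0.7071*e12


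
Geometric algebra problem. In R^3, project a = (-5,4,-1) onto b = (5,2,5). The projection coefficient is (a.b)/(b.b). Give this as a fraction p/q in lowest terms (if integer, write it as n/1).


Projection coefficient = (a . b) / (b . b)
a . b = (-5)*5 + 4*2 + (-1)*5
= -25 + 8 + (-5) = -22
b . b = 5^2 + 2^2 + 5^2
= 25 + 4 + 25 = 54
Coefficient = -22/54
In lowest terms: -11/27


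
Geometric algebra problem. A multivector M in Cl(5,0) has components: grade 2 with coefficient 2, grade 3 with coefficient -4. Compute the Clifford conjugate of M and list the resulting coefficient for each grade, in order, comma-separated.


Clifford conjugate sign for grade k: (-1)^(k(k+1)/2)
Grade 2: (-1)^(2*3/2) = (-1)^3 = -1, coeff 2 -> -2
Grade 3: (-1)^(3*4/2) = (-1)^6 = 1, coeff -4 -> -4
Conjugated coefficients: -2, -4


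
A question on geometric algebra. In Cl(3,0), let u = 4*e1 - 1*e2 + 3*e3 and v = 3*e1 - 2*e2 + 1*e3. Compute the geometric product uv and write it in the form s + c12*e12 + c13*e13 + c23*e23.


In Cl(3,0): e_i^2 = 1, e_ie_j = -e_je_i for i != j.
Scalar part = u . v = 4*3 + (-1)*(-2) + 3*1
= 12 + 2 + 3 = 17
e12 coeff = 4*(-2) - (-1)*3 = -8 - (-3) = -5
e13 coeff = 4*1 - 3*3 = 4 - 9 = -5
e23 coeff = (-1)*1 - 3*(-2) = -1 - (-6) = 5
uv = 17 - 5*e12 - 5*e13 + 5*e23


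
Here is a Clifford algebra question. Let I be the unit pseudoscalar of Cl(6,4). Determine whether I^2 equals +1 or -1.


The pseudoscalar I = e1...e_n (product of all n generators) of Cl(p,q) satisfies I^2 = (-1)^(q + n(n-1)/2).
p = 6, q = 4, n = p + q = 10
n(n-1)/2 = 10 * 9 / 2 = 45
Exponent = q + n(n-1)/2 = 4 + 45 = 49
I^2 = (-1)^49 = -1


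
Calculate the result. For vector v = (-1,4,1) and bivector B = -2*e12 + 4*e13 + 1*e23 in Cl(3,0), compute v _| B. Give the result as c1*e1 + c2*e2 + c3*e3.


Left contraction v _| B = <vB>_1 (grade-1 part of the geometric product vB).
Using e1_|e12 = e2, e2_|e12 = -e1, e1_|e13 = e3, e3_|e13 = -e1, e2_|e23 = e3, e3_|e23 = -e2:
e1 coeff: -v2*b12 - v3*b13 = -(4)*(-2) - (1)*(4) = 4
e2 coeff: v1*b12 - v3*b23 = (-1)*(-2) - (1)*(1) = 1
e3 coeff: v1*b13 + v2*b23 = (-1)*(4) + (4)*(1) = 0
v _| B = 4*e1 + 1*e2 + 0*e3


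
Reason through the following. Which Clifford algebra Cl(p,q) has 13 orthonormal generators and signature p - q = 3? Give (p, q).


We need p + q = 13 and p - q = 3.
Adding: 2p = 13 + 3 = 16, so p = 8.
Then q = 13 - 8 = 5.
(p, q) = (8, 5)


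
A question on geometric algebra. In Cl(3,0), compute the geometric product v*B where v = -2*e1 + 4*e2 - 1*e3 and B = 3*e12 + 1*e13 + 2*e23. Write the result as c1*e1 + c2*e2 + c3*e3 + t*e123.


vB has grade-1 (vector) and grade-3 (trivector) parts: vB = (v _| B) + (v ^ B).
Vector part <vB>_1:
  e1: -v2*b12 - v3*b13 = -(4)*(3) - (-1)*(1) = -11
  e2: v1*b12 - v3*b23 = (-2)*(3) - (-1)*(2) = -4
  e3: v1*b13 + v2*b23 = (-2)*(1) + (4)*(2) = 6
Trivector part <vB>_3:
  e123: v1*b23 - v2*b13 + v3*b12 = (-2)*(2) - (4)*(1) + (-1)*(3) = -11
vB = -11*e1 - 4*e2 + 6*e3 - 11*e123


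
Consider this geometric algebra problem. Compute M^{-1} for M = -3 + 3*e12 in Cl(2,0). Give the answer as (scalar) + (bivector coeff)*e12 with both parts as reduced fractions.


M = -3 + 3*e12, where e12^2 = -1.
Since M commutes with its reverse ~M = a - b*e12, M * ~M = a^2 - b^2*e12^2 = a^2 + b^2.
So M^{-1} = ~M / (a^2 + b^2) = (a - b*e12)/(a^2 + b^2).
a^2 + b^2 = 9 + 9 = 18
Scalar part = -3/18 = -1/6
Bivector coeff = -3/18 = -1/6
M^{-1} = -1/6 - 1/6*e12


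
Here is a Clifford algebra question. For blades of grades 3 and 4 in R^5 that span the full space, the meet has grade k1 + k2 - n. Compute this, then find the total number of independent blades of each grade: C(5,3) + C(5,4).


Meet grade = grade(A) + grade(B) - n
= 3 + 4 - 5 = 2
C(5,3) = 10
C(5,4) = 5
dim_A + dim_B = 10 + 5 = 15


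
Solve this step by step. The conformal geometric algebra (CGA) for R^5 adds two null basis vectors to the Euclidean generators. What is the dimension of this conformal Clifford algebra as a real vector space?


The conformal model of R^5 uses Cl(6,1): the 5 Euclidean generators plus two extra orthogonal generators e+ (e+^2 = +1) and e- (e-^2 = -1), from which the null vectors e0, einf are built.
Number of generators m = 5 + 2 = 7.
dim Cl(p,q) = 2^m = 2^7 = 128


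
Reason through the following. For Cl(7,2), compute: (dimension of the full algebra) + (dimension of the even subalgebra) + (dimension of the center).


n = 7 + 2 = 9
Total dim = 2^9 = 512
Even subalgebra dim = 2^8 = 256
n is odd, so center dim = 2
Sum = 512 + 256 + 2 = 770


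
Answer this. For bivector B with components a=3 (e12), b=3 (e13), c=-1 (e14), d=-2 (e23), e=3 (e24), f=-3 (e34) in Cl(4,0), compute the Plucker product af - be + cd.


Plucker relation: af - be + cd
a*f = 3*(-3) = -9
b*e = 3*3 = 9
c*d = (-1)*(-2) = 2
af - be + cd = -9 - 9 + 2
= -16


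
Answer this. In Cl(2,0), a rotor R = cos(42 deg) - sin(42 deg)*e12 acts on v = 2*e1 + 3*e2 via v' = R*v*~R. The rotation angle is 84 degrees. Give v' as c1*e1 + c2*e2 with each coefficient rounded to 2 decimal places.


Rotor R = cos(42deg) - sin(42deg)*e12
Rotation angle theta = 2 * 42 = 84 degrees
v' = R*v*~R rotates v by theta.
cos(84deg) = 0.1045, sin(84deg) = 0.9945
v'_1 = 2*cos(84deg) - 3*sin(84deg)
= 2*0.1045 - 3*0.9945
= -2.77
v'_2 = 2*sin(84deg) + 3*cos(84deg)
= 2*0.9945 + 3*0.1045
= 2.30
v' = -2.77*e1 + 2.30*e2


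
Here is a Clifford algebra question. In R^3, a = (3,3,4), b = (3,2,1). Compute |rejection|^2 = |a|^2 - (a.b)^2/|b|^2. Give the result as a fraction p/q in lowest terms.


|a|^2 = 3^2 + 3^2 + 4^2 = 34
|b|^2 = 3^2 + 2^2 + 1^2 = 14
a . b = 3*3 + 3*2 + 4*1 = 19
(a.b)^2 = 19^2 = 361
|rej|^2 = 34 - 361/14
= (476 - 361)/14
= 115/14
In lowest terms: 115/14


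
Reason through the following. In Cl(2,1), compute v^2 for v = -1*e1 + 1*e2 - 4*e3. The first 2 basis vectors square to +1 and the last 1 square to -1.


v^2 = sum of c_i^2 * e_i^2
Positive signature terms (e_i^2 = +1): (-1)^2 + 1^2 = 2
Negative signature terms (e_j^2 = -1): (-4)^2 = 16
v^2 = 2 - 16 = -14


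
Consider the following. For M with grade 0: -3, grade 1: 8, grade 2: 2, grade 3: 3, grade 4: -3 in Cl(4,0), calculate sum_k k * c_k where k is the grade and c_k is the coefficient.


Grade-weighted sum = sum of grade_k * coefficient_k
0*(-3) = 0
1*8 = 8
2*2 = 4
3*3 = 9
4*(-3) = -12
Total = 0 + 8 + 4 + 9 + (-12) = 9


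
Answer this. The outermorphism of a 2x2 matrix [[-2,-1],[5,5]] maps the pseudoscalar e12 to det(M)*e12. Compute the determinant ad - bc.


The outermorphism of a linear map f sends e1^e2 to f(e1)^f(e2).
f(e1) = -2*e1 + 5*e2
f(e2) = -1*e1 + 5*e2
f(e1) ^ f(e2) = (-2*e1 + 5*e2) ^ (-1*e1 + 5*e2)
= (-2)*5*e12 + 5*(-1)*e21
= (-10 - (-5))*e12
= -5*e12
Coefficient = -5


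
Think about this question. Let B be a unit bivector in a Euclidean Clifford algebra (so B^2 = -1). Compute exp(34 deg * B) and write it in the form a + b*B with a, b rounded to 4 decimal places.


For a unit bivector B with B^2 = -1, the exponential series gives
e^(theta*B) = cos(theta) + sin(theta)*B (the GA analogue of Euler's formula).
theta = 34 degrees = 0.593412 rad
cos(34 deg) = 0.8290
sin(34 deg) = 0.5592
exp(theta*B) = 0.8290 + 0.5592*B


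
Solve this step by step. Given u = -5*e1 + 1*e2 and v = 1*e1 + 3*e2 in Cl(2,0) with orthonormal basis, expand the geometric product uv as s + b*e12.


Expand: (-5*e1 + 1*e2)(1*e1 + 3*e2)
= (-5)*1*e1e1 + (-5)*3*e1e2 + 1*1*e2e1 + 1*3*e2e2
Using e1^2 = e2^2 = 1, e2e1 = -e1e2:
Scalar part s = (-5)*1 + 1*3 = -5 + 3 = -2
Bivector part b = (-5)*3 - 1*1 = -15 - 1 = -16
uv = -2 - 16*e12


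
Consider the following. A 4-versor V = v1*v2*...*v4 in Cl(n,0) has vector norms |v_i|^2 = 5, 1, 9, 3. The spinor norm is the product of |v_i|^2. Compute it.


Spinor norm N(V) = |v1|^2 * |v2|^2 * ... * |v4|^2
= 5 * 1 * 9 * 3
Running product: 5, 5, 45, 135
N(V) = 135


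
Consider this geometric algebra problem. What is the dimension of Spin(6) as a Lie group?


Spin(n) double-covers SO(n); both have Lie algebra so(n) of dimension n(n-1)/2.
n = 6
n(n-1) = 6 * 5 = 30
dim Spin(6) = 30/2 = 15


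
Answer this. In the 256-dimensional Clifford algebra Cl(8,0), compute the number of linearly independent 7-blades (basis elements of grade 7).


Number of grade-k basis blades in Cl(p,q) with n = p + q is C(n, k).
n = 8 + 0 = 8
C(8, 7) = 8! / (7! * 1!)
= 40320 / (5040 * 1)
= 8


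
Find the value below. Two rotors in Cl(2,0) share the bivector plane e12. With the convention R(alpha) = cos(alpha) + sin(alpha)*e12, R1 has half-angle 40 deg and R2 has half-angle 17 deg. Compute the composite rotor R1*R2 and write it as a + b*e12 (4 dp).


Same-plane rotors commute and their half-angles add:
R1*R2 = cos(a1 + a2) + sin(a1 + a2)*e12.
a1 + a2 = 40 + 17 = 57 deg
cos(57 deg) = 0.5446
sin(57 deg) = 0.8387
R1*R2 = 0.5446 + 0.8387*e12


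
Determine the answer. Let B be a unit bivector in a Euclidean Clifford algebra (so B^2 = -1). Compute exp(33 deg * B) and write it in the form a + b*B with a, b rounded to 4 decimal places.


For a unit bivector B with B^2 = -1, the exponential series gives
e^(theta*B) = cos(theta) + sin(theta)*B (the GA analogue of Euler's formula).
theta = 33 degrees = 0.575959 rad
cos(33 deg) = 0.8387
sin(33 deg) = 0.5446
exp(theta*B) = 0.8387 + 0.5446*B


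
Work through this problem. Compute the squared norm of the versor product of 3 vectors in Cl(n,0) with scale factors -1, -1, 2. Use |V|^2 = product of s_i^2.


Each vector v_i has |v_i|^2 = s_i^2
Squared scales: (-1)^2 = 1, (-1)^2 = 1, 2^2 = 4
|V|^2 = 1 * 1 * 4
= 4


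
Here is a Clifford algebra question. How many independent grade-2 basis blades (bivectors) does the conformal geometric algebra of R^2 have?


The conformal model of R^2 uses Cl(3,1) with m = 2 + 2 = 4 generators.
Number of grade-2 blades = C(m, 2) = C(4, 2)
= 4*3/2 = 6


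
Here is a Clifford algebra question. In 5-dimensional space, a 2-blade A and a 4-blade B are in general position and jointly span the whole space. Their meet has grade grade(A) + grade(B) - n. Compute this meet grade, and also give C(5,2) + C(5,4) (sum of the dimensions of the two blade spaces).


Meet grade = grade(A) + grade(B) - n
= 2 + 4 - 5 = 1
C(5,2) = 10
C(5,4) = 5
dim_A + dim_B = 10 + 5 = 15


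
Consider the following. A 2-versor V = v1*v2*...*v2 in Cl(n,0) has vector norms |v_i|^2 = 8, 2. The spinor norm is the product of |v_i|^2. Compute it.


Spinor norm N(V) = |v1|^2 * |v2|^2 * ... * |v2|^2
= 8 * 2
Running product: 8, 16
N(V) = 16


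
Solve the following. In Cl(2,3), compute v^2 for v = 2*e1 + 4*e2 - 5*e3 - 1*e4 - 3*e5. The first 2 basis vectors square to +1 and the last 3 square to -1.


v^2 = sum of c_i^2 * e_i^2
Positive signature terms (e_i^2 = +1): 2^2 + 4^2 = 20
Negative signature terms (e_j^2 = -1): (-5)^2 + (-1)^2 + (-3)^2 = 35
v^2 = 20 - 35 = -15


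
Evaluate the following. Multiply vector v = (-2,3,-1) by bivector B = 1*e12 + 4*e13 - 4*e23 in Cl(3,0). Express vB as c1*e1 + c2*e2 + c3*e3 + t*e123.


vB has grade-1 (vector) and grade-3 (trivector) parts: vB = (v _| B) + (v ^ B).
Vector part <vB>_1:
  e1: -v2*b12 - v3*b13 = -(3)*(1) - (-1)*(4) = 1
  e2: v1*b12 - v3*b23 = (-2)*(1) - (-1)*(-4) = -6
  e3: v1*b13 + v2*b23 = (-2)*(4) + (3)*(-4) = -20
Trivector part <vB>_3:
  e123: v1*b23 - v2*b13 + v3*b12 = (-2)*(-4) - (3)*(4) + (-1)*(1) = -5
vB = 1*e1 - 6*e2 - 20*e3 - 5*e123


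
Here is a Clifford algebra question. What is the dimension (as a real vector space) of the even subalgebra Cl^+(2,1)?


Even subalgebra dimension = 2^(n-1)
n = 2 + 1 = 3
2^(3 - 1) = 2^2 = 4
Verification: sum of C(3,k) for even k = 1 + 3 = 4
Result = 4


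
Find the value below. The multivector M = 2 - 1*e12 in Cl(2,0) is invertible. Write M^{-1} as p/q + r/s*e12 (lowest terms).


M = 2 - 1*e12, where e12^2 = -1.
Since M commutes with its reverse ~M = a - b*e12, M * ~M = a^2 - b^2*e12^2 = a^2 + b^2.
So M^{-1} = ~M / (a^2 + b^2) = (a - b*e12)/(a^2 + b^2).
a^2 + b^2 = 4 + 1 = 5
Scalar part = 2/5 = 2/5
Bivector coeff = 1/5 = 1/5
M^{-1} = 2/5 + 1/5*e12


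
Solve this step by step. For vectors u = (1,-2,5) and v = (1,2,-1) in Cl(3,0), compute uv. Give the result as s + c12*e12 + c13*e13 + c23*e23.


In Cl(3,0): e_i^2 = 1, e_ie_j = -e_je_i for i != j.
Scalar part = u . v = 1*1 + (-2)*2 + 5*(-1)
= 1 + (-4) + (-5) = -8
e12 coeff = 1*2 - (-2)*1 = 2 - (-2) = 4
e13 coeff = 1*(-1) - 5*1 = -1 - 5 = -6
e23 coeff = (-2)*(-1) - 5*2 = 2 - 10 = -8
uv = -8 + 4*e12 - 6*e13 - 8*e23


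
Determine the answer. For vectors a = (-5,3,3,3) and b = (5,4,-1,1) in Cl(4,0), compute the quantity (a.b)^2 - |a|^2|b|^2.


a . b = (-5)*5 + 3*4 + 3*(-1) + 3*1
= -25 + 12 + (-3) + 3 = -13
|a|^2 = (-5)^2 + 3^2 + 3^2 + 3^2 = 52
|b|^2 = 5^2 + 4^2 + (-1)^2 + 1^2 = 43
(a.b)^2 = (-13)^2 = 169
|a|^2 * |b|^2 = 52 * 43 = 2236
Result = 169 - 2236 = -2067


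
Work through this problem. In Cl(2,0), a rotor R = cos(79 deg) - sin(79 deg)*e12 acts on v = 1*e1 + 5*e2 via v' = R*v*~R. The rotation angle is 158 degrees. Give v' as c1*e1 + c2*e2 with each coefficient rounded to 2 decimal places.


Rotor R = cos(79deg) - sin(79deg)*e12
Rotation angle theta = 2 * 79 = 158 degrees
v' = R*v*~R rotates v by theta.
cos(158deg) = -0.9272, sin(158deg) = 0.3746
v'_1 = 1*cos(158deg) - 5*sin(158deg)
= 1*(-0.9272) - 5*0.3746
= -2.80
v'_2 = 1*sin(158deg) + 5*cos(158deg)
= 1*0.3746 + 5*(-0.9272)
= -4.26
v' = -2.80*e1 - 4.26*e2


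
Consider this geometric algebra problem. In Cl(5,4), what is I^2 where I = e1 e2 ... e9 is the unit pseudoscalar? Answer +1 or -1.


The pseudoscalar I = e1...e_n (product of all n generators) of Cl(p,q) satisfies I^2 = (-1)^(q + n(n-1)/2).
p = 5, q = 4, n = p + q = 9
n(n-1)/2 = 9 * 8 / 2 = 36
Exponent = q + n(n-1)/2 = 4 + 36 = 40
I^2 = (-1)^40 = +1


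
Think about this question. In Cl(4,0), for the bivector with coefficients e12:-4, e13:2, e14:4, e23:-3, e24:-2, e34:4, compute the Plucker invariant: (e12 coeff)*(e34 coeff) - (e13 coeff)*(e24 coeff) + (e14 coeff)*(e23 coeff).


Plucker relation: af - be + cd
a*f = (-4)*4 = -16
b*e = 2*(-2) = -4
c*d = 4*(-3) = -12
af - be + cd = -16 - (-4) + (-12)
= -24


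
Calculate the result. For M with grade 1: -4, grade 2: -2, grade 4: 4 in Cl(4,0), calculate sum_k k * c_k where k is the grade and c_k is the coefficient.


Grade-weighted sum = sum of grade_k * coefficient_k
1*(-4) = -4
2*(-2) = -4
4*4 = 16
Total = -4 + (-4) + 16 = 8


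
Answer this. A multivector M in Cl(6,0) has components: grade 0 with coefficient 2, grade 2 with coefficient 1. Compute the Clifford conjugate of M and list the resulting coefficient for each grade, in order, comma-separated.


Clifford conjugate sign for grade k: (-1)^(k(k+1)/2)
Grade 0: (-1)^(0*1/2) = (-1)^0 = 1, coeff 2 -> 2
Grade 2: (-1)^(2*3/2) = (-1)^3 = -1, coeff 1 -> -1
Conjugated coefficients: 2, -1


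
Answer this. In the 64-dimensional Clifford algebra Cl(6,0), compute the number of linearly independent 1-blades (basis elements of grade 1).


Number of grade-k basis blades in Cl(p,q) with n = p + q is C(n, k).
n = 6 + 0 = 6
C(6, 1) = 6! / (1! * 5!)
= 720 / (1 * 120)
= 6


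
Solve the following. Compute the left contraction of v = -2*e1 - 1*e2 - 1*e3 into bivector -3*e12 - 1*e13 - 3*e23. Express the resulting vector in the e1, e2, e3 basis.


Left contraction v _| B = <vB>_1 (grade-1 part of the geometric product vB).
Using e1_|e12 = e2, e2_|e12 = -e1, e1_|e13 = e3, e3_|e13 = -e1, e2_|e23 = e3, e3_|e23 = -e2:
e1 coeff: -v2*b12 - v3*b13 = -(-1)*(-3) - (-1)*(-1) = -4
e2 coeff: v1*b12 - v3*b23 = (-2)*(-3) - (-1)*(-3) = 3
e3 coeff: v1*b13 + v2*b23 = (-2)*(-1) + (-1)*(-3) = 5
v _| B = -4*e1 + 3*e2 + 5*e3


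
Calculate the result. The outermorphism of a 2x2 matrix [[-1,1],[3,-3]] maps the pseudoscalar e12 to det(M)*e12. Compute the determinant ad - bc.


The outermorphism of a linear map f sends e1^e2 to f(e1)^f(e2).
f(e1) = -1*e1 + 3*e2
f(e2) = 1*e1 - 3*e2
f(e1) ^ f(e2) = (-1*e1 + 3*e2) ^ (1*e1 - 3*e2)
= (-1)*(-3)*e12 + 3*1*e21
= (3 - 3)*e12
= 0*e12
Coefficient = 0


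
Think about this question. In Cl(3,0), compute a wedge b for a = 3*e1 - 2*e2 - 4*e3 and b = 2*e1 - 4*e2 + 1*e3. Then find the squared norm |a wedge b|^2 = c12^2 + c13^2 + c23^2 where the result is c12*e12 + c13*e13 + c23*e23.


a wedge b = (a1*b2 - a2*b1)*e12 + (a1*b3 - a3*b1)*e13 + (a2*b3 - a3*b2)*e23
e12 coeff: 3*(-4) - (-2)*2 = -12 - (-4) = -8
e13 coeff: 3*1 - (-4)*2 = 3 - (-8) = 11
e23 coeff: (-2)*1 - (-4)*(-4) = -2 - 16 = -18
|a wedge b|^2 = (-8)^2 + 11^2 + (-18)^2
= 64 + 121 + 324
= 509


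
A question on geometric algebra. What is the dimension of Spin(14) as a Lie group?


Spin(n) double-covers SO(n); both have Lie algebra so(n) of dimension n(n-1)/2.
n = 14
n(n-1) = 14 * 13 = 182
dim Spin(14) = 182/2 = 91


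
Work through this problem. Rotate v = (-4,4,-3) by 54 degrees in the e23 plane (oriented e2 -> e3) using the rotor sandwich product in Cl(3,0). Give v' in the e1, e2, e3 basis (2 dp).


Rotor R = cos(27deg) - sin(27deg)*e23
Rotation angle theta = 2 * 27 = 54 degrees in the e23 plane (e2 -> e3).
The component perpendicular to the plane (e1) is invariant: v'_1 = v1 = -4.00
cos(54deg) = 0.5878, sin(54deg) = 0.8090
v'_2 = v2*cos(theta) - v3*sin(theta) = 4*0.5878 - (-3)*0.8090 = 4.78
v'_3 = v2*sin(theta) + v3*cos(theta) = 4*0.8090 + (-3)*0.5878 = 1.47
v' = -4.00*e1 + 4.78*e2 + 1.47*e3


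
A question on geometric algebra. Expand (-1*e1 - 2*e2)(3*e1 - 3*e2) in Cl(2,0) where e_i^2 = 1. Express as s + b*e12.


Expand: (-1*e1 - 2*e2)(3*e1 - 3*e2)
= (-1)*3*e1e1 + (-1)*(-3)*e1e2 + (-2)*3*e2e1 + (-2)*(-3)*e2e2
Using e1^2 = e2^2 = 1, e2e1 = -e1e2:
Scalar part s = (-1)*3 + (-2)*(-3) = -3 + 6 = 3
Bivector part b = (-1)*(-3) - (-2)*3 = 3 - (-6) = 9
uv = 3 + 9*e12


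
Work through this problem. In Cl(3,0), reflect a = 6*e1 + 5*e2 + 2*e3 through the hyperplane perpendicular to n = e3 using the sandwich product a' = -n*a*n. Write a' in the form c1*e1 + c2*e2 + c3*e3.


Reflection formula: a' = -n*a*n, with n = e3 (unit vector, n^2 = 1).
For reflection through hyperplane perp to e3:
The component along e3 flips sign, others stay.
a = (6, 5, 2)
a' = (6, 5, -2)
a' = 6*e1 + 5*e2 - 2*e3


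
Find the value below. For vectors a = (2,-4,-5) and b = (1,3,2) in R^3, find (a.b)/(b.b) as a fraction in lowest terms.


Projection coefficient = (a . b) / (b . b)
a . b = 2*1 + (-4)*3 + (-5)*2
= 2 + (-12) + (-10) = -20
b . b = 1^2 + 3^2 + 2^2
= 1 + 9 + 4 = 14
Coefficient = -20/14
In lowest terms: -10/7


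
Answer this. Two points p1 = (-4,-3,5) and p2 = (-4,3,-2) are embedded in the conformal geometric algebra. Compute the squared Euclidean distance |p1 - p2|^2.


p1 - p2 = (0, -6, 7)
|p1 - p2|^2 = 0^2 + (-6)^2 + 7^2
= 0 + 36 + 49
= 85


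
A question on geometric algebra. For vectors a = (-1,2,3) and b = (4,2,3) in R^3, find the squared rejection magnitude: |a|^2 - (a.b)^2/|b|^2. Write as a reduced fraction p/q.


|a|^2 = (-1)^2 + 2^2 + 3^2 = 14
|b|^2 = 4^2 + 2^2 + 3^2 = 29
a . b = (-1)*4 + 2*2 + 3*3 = 9
(a.b)^2 = 9^2 = 81
|rej|^2 = 14 - 81/29
= (406 - 81)/29
= 325/29
In lowest terms: 325/29


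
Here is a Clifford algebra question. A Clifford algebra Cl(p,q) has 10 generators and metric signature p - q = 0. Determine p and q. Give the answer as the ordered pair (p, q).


We need p + q = 10 and p - q = 0.
Adding: 2p = 10 + 0 = 10, so p = 5.
Then q = 10 - 5 = 5.
(p, q) = (5, 5)


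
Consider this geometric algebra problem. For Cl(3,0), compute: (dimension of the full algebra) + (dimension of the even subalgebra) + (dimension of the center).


n = 3 + 0 = 3
Total dim = 2^3 = 8
Even subalgebra dim = 2^2 = 4
n is odd, so center dim = 2
Sum = 8 + 4 + 2 = 14


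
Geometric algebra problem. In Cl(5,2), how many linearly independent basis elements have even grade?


Even subalgebra dimension = 2^(n-1)
n = 5 + 2 = 7
2^(7 - 1) = 2^6 = 64
Verification: sum of C(7,k) for even k = 1 + 21 + 35 + 7 = 64
Result = 64


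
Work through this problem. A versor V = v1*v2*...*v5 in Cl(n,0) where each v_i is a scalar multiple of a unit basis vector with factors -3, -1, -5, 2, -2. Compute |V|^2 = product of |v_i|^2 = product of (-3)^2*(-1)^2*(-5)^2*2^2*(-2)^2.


Each vector v_i has |v_i|^2 = s_i^2
Squared scales: (-3)^2 = 9, (-1)^2 = 1, (-5)^2 = 25, 2^2 = 4, (-2)^2 = 4
|V|^2 = 9 * 1 * 25 * 4 * 4
= 3600


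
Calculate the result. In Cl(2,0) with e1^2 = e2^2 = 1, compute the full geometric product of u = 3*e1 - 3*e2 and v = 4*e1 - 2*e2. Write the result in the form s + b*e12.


Expand: (3*e1 - 3*e2)(4*e1 - 2*e2)
= 3*4*e1e1 + 3*(-2)*e1e2 + (-3)*4*e2e1 + (-3)*(-2)*e2e2
Using e1^2 = e2^2 = 1, e2e1 = -e1e2:
Scalar part s = 3*4 + (-3)*(-2) = 12 + 6 = 18
Bivector part b = 3*(-2) - (-3)*4 = -6 - (-12) = 6
uv = 18 + 6*e12


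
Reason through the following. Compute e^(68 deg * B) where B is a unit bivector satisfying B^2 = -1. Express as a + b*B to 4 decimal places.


For a unit bivector B with B^2 = -1, the exponential series gives
e^(theta*B) = cos(theta) + sin(theta)*B (the GA analogue of Euler's formula).
theta = 68 degrees = 1.186824 rad
cos(68 deg) = 0.3746
sin(68 deg) = 0.9272
exp(theta*B) = 0.3746 + 0.9272*B


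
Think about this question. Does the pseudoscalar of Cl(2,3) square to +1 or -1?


The pseudoscalar I = e1...e_n (product of all n generators) of Cl(p,q) satisfies I^2 = (-1)^(q + n(n-1)/2).
p = 2, q = 3, n = p + q = 5
n(n-1)/2 = 5 * 4 / 2 = 10
Exponent = q + n(n-1)/2 = 3 + 10 = 13
I^2 = (-1)^13 = -1


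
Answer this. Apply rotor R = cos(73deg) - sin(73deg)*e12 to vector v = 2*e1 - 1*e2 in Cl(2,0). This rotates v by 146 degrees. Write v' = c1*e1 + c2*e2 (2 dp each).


Rotor R = cos(73deg) - sin(73deg)*e12
Rotation angle theta = 2 * 73 = 146 degrees
v' = R*v*~R rotates v by theta.
cos(146deg) = -0.8290, sin(146deg) = 0.5592
v'_1 = 2*cos(146deg) - (-1)*sin(146deg)
= 2*(-0.8290) - (-1)*0.5592
= -1.10
v'_2 = 2*sin(146deg) + (-1)*cos(146deg)
= 2*0.5592 + (-1)*(-0.8290)
= 1.95
v' = -1.10*e1 + 1.95*e2


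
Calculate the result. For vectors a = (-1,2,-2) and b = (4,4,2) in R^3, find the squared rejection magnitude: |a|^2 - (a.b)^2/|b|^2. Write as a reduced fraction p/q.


|a|^2 = (-1)^2 + 2^2 + (-2)^2 = 9
|b|^2 = 4^2 + 4^2 + 2^2 = 36
a . b = (-1)*4 + 2*4 + (-2)*2 = 0
(a.b)^2 = 0^2 = 0
|rej|^2 = 9 - 0/36
= (324 - 0)/36
= 324/36
In lowest terms: 9/1


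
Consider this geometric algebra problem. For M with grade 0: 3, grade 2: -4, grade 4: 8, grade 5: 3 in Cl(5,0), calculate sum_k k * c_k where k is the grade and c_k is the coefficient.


Grade-weighted sum = sum of grade_k * coefficient_k
0*3 = 0
2*(-4) = -8
4*8 = 32
5*3 = 15
Total = 0 + (-8) + 32 + 15 = 39


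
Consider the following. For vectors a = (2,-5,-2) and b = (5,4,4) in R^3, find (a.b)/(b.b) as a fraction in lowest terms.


Projection coefficient = (a . b) / (b . b)
a . b = 2*5 + (-5)*4 + (-2)*4
= 10 + (-20) + (-8) = -18
b . b = 5^2 + 4^2 + 4^2
= 25 + 16 + 16 = 57
Coefficient = -18/57
In lowest terms: -6/19


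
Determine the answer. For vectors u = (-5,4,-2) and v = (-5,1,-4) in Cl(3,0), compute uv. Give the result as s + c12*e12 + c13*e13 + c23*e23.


In Cl(3,0): e_i^2 = 1, e_ie_j = -e_je_i for i != j.
Scalar part = u . v = (-5)*(-5) + 4*1 + (-2)*(-4)
= 25 + 4 + 8 = 37
e12 coeff = (-5)*1 - 4*(-5) = -5 - (-20) = 15
e13 coeff = (-5)*(-4) - (-2)*(-5) = 20 - 10 = 10
e23 coeff = 4*(-4) - (-2)*1 = -16 - (-2) = -14
uv = 37 + 15*e12 + 10*e13 - 14*e23


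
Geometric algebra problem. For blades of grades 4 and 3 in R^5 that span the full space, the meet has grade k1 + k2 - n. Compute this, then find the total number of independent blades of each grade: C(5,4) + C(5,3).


Meet grade = grade(A) + grade(B) - n
= 4 + 3 - 5 = 2
C(5,4) = 5
C(5,3) = 10
dim_A + dim_B = 5 + 10 = 15


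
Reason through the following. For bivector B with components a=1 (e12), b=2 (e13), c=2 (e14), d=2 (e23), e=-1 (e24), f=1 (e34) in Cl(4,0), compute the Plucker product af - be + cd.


Plucker relation: af - be + cd
a*f = 1*1 = 1
b*e = 2*(-1) = -2
c*d = 2*2 = 4
af - be + cd = 1 - (-2) + 4
= 7


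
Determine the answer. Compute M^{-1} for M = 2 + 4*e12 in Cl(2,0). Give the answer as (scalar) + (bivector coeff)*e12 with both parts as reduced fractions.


M = 2 + 4*e12, where e12^2 = -1.
Since M commutes with its reverse ~M = a - b*e12, M * ~M = a^2 - b^2*e12^2 = a^2 + b^2.
So M^{-1} = ~M / (a^2 + b^2) = (a - b*e12)/(a^2 + b^2).
a^2 + b^2 = 4 + 16 = 20
Scalar part = 2/20 = 1/10
Bivector coeff = -4/20 = -1/5
M^{-1} = 1/10 - 1/5*e12


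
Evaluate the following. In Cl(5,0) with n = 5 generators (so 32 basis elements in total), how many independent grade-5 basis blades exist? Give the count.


Number of grade-k basis blades in Cl(p,q) with n = p + q is C(n, k).
n = 5 + 0 = 5
C(5, 5) = 5! / (5! * 0!)
= 120 / (120 * 1)
= 1


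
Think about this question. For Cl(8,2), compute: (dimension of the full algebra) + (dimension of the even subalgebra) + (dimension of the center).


n = 8 + 2 = 10
Total dim = 2^10 = 1024
Even subalgebra dim = 2^9 = 512
n is even, so center dim = 1
Sum = 1024 + 512 + 1 = 1537


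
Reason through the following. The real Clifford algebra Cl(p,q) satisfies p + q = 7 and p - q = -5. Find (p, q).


We need p + q = 7 and p - q = -5.
Adding: 2p = 7 + (-5) = 2, so p = 1.
Then q = 7 - 1 = 6.
(p, q) = (1, 6)


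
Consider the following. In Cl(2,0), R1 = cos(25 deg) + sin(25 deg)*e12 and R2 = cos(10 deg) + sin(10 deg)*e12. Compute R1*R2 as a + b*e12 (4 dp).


Same-plane rotors commute and their half-angles add:
R1*R2 = cos(a1 + a2) + sin(a1 + a2)*e12.
a1 + a2 = 25 + 10 = 35 deg
cos(35 deg) = 0.8192
sin(35 deg) = 0.5736
R1*R2 = 0.8192 + 0.5736*e12


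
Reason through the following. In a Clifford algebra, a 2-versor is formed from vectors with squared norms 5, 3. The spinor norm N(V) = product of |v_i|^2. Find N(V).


Spinor norm N(V) = |v1|^2 * |v2|^2 * ... * |v2|^2
= 5 * 3
Running product: 5, 15
N(V) = 15


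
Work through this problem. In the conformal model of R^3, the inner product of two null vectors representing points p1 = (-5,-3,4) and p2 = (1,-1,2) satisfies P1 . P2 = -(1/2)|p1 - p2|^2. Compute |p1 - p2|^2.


p1 - p2 = (-6, -2, 2)
|p1 - p2|^2 = (-6)^2 + (-2)^2 + 2^2
= 36 + 4 + 4
= 44


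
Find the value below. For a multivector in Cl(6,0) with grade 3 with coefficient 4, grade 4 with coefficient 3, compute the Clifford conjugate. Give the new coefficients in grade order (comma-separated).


Clifford conjugate sign for grade k: (-1)^(k(k+1)/2)
Grade 3: (-1)^(3*4/2) = (-1)^6 = 1, coeff 4 -> 4
Grade 4: (-1)^(4*5/2) = (-1)^10 = 1, coeff 3 -> 3
Conjugated coefficients: 4, 3


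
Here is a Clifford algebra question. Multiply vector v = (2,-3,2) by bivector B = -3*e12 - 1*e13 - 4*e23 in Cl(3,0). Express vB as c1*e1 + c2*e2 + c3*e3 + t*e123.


vB has grade-1 (vector) and grade-3 (trivector) parts: vB = (v _| B) + (v ^ B).
Vector part <vB>_1:
  e1: -v2*b12 - v3*b13 = -(-3)*(-3) - (2)*(-1) = -7
  e2: v1*b12 - v3*b23 = (2)*(-3) - (2)*(-4) = 2
  e3: v1*b13 + v2*b23 = (2)*(-1) + (-3)*(-4) = 10
Trivector part <vB>_3:
  e123: v1*b23 - v2*b13 + v3*b12 = (2)*(-4) - (-3)*(-1) + (2)*(-3) = -17
vB = -7*e1 + 2*e2 + 10*e3 - 17*e123


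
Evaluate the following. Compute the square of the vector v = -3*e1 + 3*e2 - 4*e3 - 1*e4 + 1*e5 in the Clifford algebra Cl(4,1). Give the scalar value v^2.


v^2 = sum of c_i^2 * e_i^2
Positive signature terms (e_i^2 = +1): (-3)^2 + 3^2 + (-4)^2 + (-1)^2 = 35
Negative signature terms (e_j^2 = -1): 1^2 = 1
v^2 = 35 - 1 = 34


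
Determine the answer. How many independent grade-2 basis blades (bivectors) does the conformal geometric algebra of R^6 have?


The conformal model of R^6 uses Cl(7,1) with m = 6 + 2 = 8 generators.
Number of grade-2 blades = C(m, 2) = C(8, 2)
= 8*7/2 = 28
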